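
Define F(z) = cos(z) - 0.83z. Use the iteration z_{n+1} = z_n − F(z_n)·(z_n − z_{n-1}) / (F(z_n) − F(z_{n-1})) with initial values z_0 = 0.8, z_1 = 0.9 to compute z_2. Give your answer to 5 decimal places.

F(0.8) = 0.0327067, F(0.9) = -0.1253900
z_2 = 0.9000000 − (-0.1253900)·(0.9000000 − 0.8000000) / (-0.1253900 − 0.0327067) = 0.9000000 − (-0.0125390)/(-0.1580967) = 0.8206878

0.82069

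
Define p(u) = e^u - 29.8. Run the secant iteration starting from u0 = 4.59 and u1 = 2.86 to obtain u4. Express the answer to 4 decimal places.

3.3829

p(4.59) = 68.694430, p(2.86) = -12.338473
u2 = 2.860000 − (-12.338473)·(2.860000 − 4.590000) / (-12.338473 − 68.694430) = 2.860000 − (21.345558)/(-81.032903) = 3.123418
p(3.123418) = -7.076073
u3 = 3.123418 − (-7.076073)·(3.123418 − 2.860000) / (-7.076073 − (-12.338473)) = 3.123418 − (-1.863968)/(5.262400) = 3.477623
p(3.477623) = 2.582668
u4 = 3.477623 − 2.582668·(3.477623 − 3.123418) / (2.582668 − (-7.076073)) = 3.477623 − (0.914794)/(9.658741) = 3.382912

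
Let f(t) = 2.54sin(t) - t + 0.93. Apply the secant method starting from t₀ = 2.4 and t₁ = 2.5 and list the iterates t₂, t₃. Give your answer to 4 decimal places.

2.4831, 2.4835

f(2.4) = 0.245676, f(2.5) = -0.049881
t₂ = 2.500000 − (-0.049881)·(2.500000 − 2.400000) / (-0.049881 − 0.245676) = 2.500000 − (-0.004988)/(-0.295557) = 2.483123
f(2.483123) = 0.001121
t₃ = 2.483123 − 0.001121·(2.483123 − 2.500000) / (0.001121 − (-0.049881)) = 2.483123 − (-0.000019)/(0.051002) = 2.483494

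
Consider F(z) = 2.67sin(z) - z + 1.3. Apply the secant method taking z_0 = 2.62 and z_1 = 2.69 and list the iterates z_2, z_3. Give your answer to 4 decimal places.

F(2.62) = 0.010359, F(2.69) = -0.224814
z_2 = 2.690000 − (-0.224814)·(2.690000 − 2.620000) / (-0.224814 − 0.010359) = 2.690000 − (-0.015737)/(-0.235173) = 2.623083
F(2.623083) = 0.000131
z_3 = 2.623083 − 0.000131·(2.623083 − 2.690000) / (0.000131 − (-0.224814)) = 2.623083 − (-0.000009)/(0.224946) = 2.623122

2.6231, 2.6231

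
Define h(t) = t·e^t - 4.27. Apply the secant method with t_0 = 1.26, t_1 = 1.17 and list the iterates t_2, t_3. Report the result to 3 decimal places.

h(1.26) = 0.17203, h(1.17) = -0.50027
t_2 = 1.17000 − (-0.50027)·(1.17000 − 1.26000) / (-0.50027 − 0.17203) = 1.17000 − (0.04502)/(-0.67230) = 1.23697
h(1.23697) = -0.00844
t_3 = 1.23697 − (-0.00844)·(1.23697 − 1.17000) / (-0.00844 − (-0.50027)) = 1.23697 − (-0.00057)/(0.49183) = 1.23812

1.237, 1.238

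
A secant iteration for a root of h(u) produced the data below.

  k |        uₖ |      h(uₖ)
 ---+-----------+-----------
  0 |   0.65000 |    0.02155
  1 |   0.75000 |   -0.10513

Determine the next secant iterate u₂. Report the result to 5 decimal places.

u₂ = 0.75000 − (-0.10513)·(0.75000 − 0.65000) / (-0.10513 − 0.02155)
   = 0.75000 − (-0.0105130)/(-0.1266800) = 0.6670114

0.66701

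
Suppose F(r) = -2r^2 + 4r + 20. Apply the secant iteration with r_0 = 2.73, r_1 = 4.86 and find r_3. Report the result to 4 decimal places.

F(2.73) = 16.014200, F(4.86) = -7.799200
r_2 = 4.860000 − (-7.799200)·(4.860000 − 2.730000) / (-7.799200 − 16.014200) = 4.860000 − (-16.612296)/(-23.813400) = 4.162397
F(4.162397) = 1.998489
r_3 = 4.162397 − 1.998489·(4.162397 − 4.860000) / (1.998489 − (-7.799200)) = 4.162397 − (-1.394151)/(9.797689) = 4.304691

4.3047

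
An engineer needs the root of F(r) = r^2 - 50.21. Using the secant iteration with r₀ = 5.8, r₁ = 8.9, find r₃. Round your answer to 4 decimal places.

F(5.8) = -16.570000, F(8.9) = 29.000000
r₂ = 8.900000 − 29.000000·(8.900000 − 5.800000) / (29.000000 − (-16.570000)) = 8.900000 − (89.900000)/(45.570000) = 6.927211
F(6.927211) = -2.223749
r₃ = 6.927211 − (-2.223749)·(6.927211 − 8.900000) / (-2.223749 − 29.000000) = 6.927211 − (4.386989)/(-31.223749) = 7.067713

7.0677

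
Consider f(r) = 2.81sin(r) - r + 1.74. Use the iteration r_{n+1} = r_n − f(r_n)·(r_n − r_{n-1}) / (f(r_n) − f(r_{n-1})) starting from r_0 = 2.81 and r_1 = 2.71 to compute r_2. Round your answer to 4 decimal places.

f(2.81) = -0.155206, f(2.71) = 0.205473
r_2 = 2.710000 − 0.205473·(2.710000 − 2.810000) / (0.205473 − (-0.155206)) = 2.710000 − (-0.020547)/(0.360680) = 2.766968

2.7670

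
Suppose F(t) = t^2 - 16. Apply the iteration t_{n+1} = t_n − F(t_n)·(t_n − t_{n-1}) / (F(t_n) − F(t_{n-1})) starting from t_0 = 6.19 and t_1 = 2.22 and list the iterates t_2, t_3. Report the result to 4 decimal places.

F(6.19) = 22.316100, F(2.22) = -11.071600
t_2 = 2.220000 − (-11.071600)·(2.220000 − 6.190000) / (-11.071600 − 22.316100) = 2.220000 − (43.954252)/(-33.387700) = 3.536480
F(3.536480) = -3.493307
t_3 = 3.536480 − (-3.493307)·(3.536480 − 2.220000) / (-3.493307 − (-11.071600)) = 3.536480 − (-4.598869)/(7.578293) = 4.143328

3.5365, 4.1433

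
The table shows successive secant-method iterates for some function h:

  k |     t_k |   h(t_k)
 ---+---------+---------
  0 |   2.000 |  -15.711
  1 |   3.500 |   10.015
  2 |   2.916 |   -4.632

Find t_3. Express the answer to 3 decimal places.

3.101

t_3 = 2.916 − (-4.632)·(2.916 − 3.500) / (-4.632 − 10.015)
   = 2.916 − (2.70509)/(-14.64700) = 3.10069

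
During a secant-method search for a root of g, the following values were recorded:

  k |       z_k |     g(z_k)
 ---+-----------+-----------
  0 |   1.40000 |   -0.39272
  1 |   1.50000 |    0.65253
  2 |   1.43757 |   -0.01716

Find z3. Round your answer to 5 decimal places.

z3 = 1.43757 − (-0.01716)·(1.43757 − 1.50000) / (-0.01716 − 0.65253)
   = 1.43757 − (0.0010713)/(-0.6696900) = 1.4391697

1.43917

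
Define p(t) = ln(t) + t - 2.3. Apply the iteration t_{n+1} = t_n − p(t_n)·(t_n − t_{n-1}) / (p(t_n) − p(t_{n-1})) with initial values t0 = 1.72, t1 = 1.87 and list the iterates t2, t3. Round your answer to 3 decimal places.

p(1.72) = -0.03768, p(1.87) = 0.19594
t2 = 1.87000 − 0.19594·(1.87000 − 1.72000) / (0.19594 − (-0.03768)) = 1.87000 − (0.02939)/(0.23361) = 1.74419
p(1.74419) = 0.00048
t3 = 1.74419 − 0.00048·(1.74419 − 1.87000) / (0.00048 − 0.19594) = 1.74419 − (-0.00006)/(-0.19546) = 1.74388

1.744, 1.744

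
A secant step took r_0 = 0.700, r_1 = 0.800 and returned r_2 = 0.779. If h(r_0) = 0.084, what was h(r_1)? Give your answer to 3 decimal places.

The secant line through (0.700, 0.084) and (0.800, h(r_1)) crosses zero at r_2 = 0.779.
So (0.700, 0.084), (0.800, h(r_1)), (0.779, 0) are collinear:
h(r_1) = 0.084 · (0.800 − 0.779) / (0.700 − 0.779) = 0.084 · (0.02100)/(-0.07900) = -0.02233

-0.022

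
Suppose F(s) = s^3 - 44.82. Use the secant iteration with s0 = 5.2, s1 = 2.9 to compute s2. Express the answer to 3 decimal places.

3.304

F(5.2) = 95.78800, F(2.9) = -20.43100
s2 = 2.90000 − (-20.43100)·(2.90000 − 5.20000) / (-20.43100 − 95.78800) = 2.90000 − (46.99130)/(-116.21900) = 3.30433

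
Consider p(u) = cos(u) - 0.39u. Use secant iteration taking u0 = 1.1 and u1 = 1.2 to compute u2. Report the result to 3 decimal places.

p(1.1) = 0.02460, p(1.2) = -0.10564
u2 = 1.20000 − (-0.10564)·(1.20000 − 1.10000) / (-0.10564 − 0.02460) = 1.20000 − (-0.01056)/(-0.13024) = 1.11889

1.119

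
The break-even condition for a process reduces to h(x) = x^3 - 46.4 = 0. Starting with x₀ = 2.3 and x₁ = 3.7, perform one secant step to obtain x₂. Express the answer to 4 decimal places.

3.5453

h(2.3) = -34.233000, h(3.7) = 4.253000
x₂ = 3.700000 − 4.253000·(3.700000 − 2.300000) / (4.253000 − (-34.233000)) = 3.700000 − (5.954200)/(38.486000) = 3.545289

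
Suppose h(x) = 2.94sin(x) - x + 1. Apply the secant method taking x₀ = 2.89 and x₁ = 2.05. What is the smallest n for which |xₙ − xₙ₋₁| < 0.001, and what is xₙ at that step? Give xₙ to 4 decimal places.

h(2.89) = -1.158096, h(2.05) = 1.558845
x₂ = 2.050000 − 1.558845·(-0.840000)/(2.716942) = 2.531950;  |Δ| = 0.481950
h(2.531950) = 0.151419
x₃ = 2.531950 − 0.151419·(0.481950)/(-1.407426) = 2.583801;  |Δ| = 0.051851
h(2.583801) = -0.027618
x₄ = 2.583801 − (-0.027618)·(0.051851)/(-0.179037) = 2.575802;  |Δ| = 0.007998
h(2.575802) = 0.000282
x₅ = 2.575802 − 0.000282·(-0.007998)/(0.027900) = 2.575883;  |Δ| = 0.000081
|x₅ − x₄| = 0.000081 < 0.001

n = 5, xₙ = 2.5759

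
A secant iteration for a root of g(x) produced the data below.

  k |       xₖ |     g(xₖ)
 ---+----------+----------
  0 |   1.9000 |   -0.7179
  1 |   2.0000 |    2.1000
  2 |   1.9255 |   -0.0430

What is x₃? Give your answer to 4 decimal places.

x₃ = 1.9255 − (-0.0430)·(1.9255 − 2.0000) / (-0.0430 − 2.1000)
   = 1.9255 − (0.003204)/(-2.143000) = 1.926995

1.9270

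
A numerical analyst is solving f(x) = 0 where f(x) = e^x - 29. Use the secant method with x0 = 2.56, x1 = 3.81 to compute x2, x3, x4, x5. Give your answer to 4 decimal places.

3.1833, 3.3286, 3.3710, 3.3672

f(2.56) = -16.064183, f(3.81) = 16.150439
x2 = 3.810000 − 16.150439·(3.810000 − 2.560000) / (16.150439 − (-16.064183)) = 3.810000 − (20.188049)/(32.214622) = 3.183327
f(3.183327) = -4.873121
x3 = 3.183327 − (-4.873121)·(3.183327 − 3.810000) / (-4.873121 − 16.150439) = 3.183327 − (3.053856)/(-21.023560) = 3.328585
f(3.328585) = -1.101156
x4 = 3.328585 − (-1.101156)·(3.328585 − 3.183327) / (-1.101156 − (-4.873121)) = 3.328585 − (-0.159952)/(3.771965) = 3.370991
f(3.370991) = 0.107354
x5 = 3.370991 − 0.107354·(3.370991 − 3.328585) / (0.107354 − (-1.101156)) = 3.370991 − (0.004552)/(1.208510) = 3.367224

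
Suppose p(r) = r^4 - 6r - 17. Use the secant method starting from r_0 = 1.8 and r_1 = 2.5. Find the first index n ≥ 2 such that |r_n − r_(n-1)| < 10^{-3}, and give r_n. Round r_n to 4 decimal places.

n = 5, r_n = 2.3630

p(1.8) = -17.302400, p(2.5) = 7.062500
r_2 = 2.500000 − 7.062500·(0.700000)/(24.364900) = 2.297095;  |Δ| = 0.202905
p(2.297095) = -2.939565
r_3 = 2.297095 − (-2.939565)·(-0.202905)/(-10.002065) = 2.356728;  |Δ| = 0.059633
p(2.356728) = -0.291588
r_4 = 2.356728 − (-0.291588)·(0.059633)/(2.647977) = 2.363295;  |Δ| = 0.006567
p(2.363295) = 0.014270
r_5 = 2.363295 − 0.014270·(0.006567)/(0.305858) = 2.362988;  |Δ| = 0.000306
|r_5 − r_4| = 0.000306 < 10^{-3}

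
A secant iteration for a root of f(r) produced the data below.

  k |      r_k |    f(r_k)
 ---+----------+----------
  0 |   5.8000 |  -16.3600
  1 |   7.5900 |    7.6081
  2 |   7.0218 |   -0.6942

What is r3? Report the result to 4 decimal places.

7.0693

r3 = 7.0218 − (-0.6942)·(7.0218 − 7.5900) / (-0.6942 − 7.6081)
   = 7.0218 − (0.394444)/(-8.302300) = 7.069310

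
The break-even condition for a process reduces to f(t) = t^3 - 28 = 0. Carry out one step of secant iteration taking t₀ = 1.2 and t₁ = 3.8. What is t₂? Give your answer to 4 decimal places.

2.4853

f(1.2) = -26.272000, f(3.8) = 26.872000
t₂ = 3.800000 − 26.872000·(3.800000 − 1.200000) / (26.872000 − (-26.272000)) = 3.800000 − (69.867200)/(53.144000) = 2.485323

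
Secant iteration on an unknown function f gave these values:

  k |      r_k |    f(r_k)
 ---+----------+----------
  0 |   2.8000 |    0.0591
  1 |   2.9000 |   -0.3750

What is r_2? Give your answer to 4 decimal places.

r_2 = 2.9000 − (-0.3750)·(2.9000 − 2.8000) / (-0.3750 − 0.0591)
   = 2.9000 − (-0.037500)/(-0.434100) = 2.813614

2.8136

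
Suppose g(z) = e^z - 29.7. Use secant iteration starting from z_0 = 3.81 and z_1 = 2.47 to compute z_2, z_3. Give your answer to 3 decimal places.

g(3.81) = 15.45044, g(2.47) = -17.87755
z_2 = 2.47000 − (-17.87755)·(2.47000 − 3.81000) / (-17.87755 − 15.45044) = 2.47000 − (23.95592)/(-33.32799) = 3.18879
g(3.18879) = -5.44088
z_3 = 3.18879 − (-5.44088)·(3.18879 − 2.47000) / (-5.44088 − (-17.87755)) = 3.18879 − (-3.91086)/(12.43668) = 3.50325

3.189, 3.503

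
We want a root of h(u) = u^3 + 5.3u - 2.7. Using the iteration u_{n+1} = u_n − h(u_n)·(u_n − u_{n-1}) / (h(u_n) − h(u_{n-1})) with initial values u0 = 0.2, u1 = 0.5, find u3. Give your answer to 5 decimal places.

0.48756

h(0.2) = -1.6320000, h(0.5) = 0.0750000
u2 = 0.5000000 − 0.0750000·(0.5000000 − 0.2000000) / (0.0750000 − (-1.6320000)) = 0.5000000 − (0.0225000)/(1.7070000) = 0.4868190
h(0.4868190) = -0.0044868
u3 = 0.4868190 − (-0.0044868)·(0.4868190 − 0.5000000) / (-0.0044868 − 0.0750000) = 0.4868190 − (0.0000591)/(-0.0794868) = 0.4875630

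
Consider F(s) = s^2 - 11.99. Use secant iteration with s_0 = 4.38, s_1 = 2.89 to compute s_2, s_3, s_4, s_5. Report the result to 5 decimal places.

3.39040, 3.46925, 3.46259, 3.46266

F(4.38) = 7.1944000, F(2.89) = -3.6379000
s_2 = 2.8900000 − (-3.6379000)·(2.8900000 − 4.3800000) / (-3.6379000 − 7.1944000) = 2.8900000 − (5.4204710)/(-10.8323000) = 3.3903989
F(3.3903989) = -0.4951953
s_3 = 3.3903989 − (-0.4951953)·(3.3903989 − 2.8900000) / (-0.4951953 − (-3.6379000)) = 3.3903989 − (-0.2477952)/(3.1427047) = 3.4692466
F(3.4692466) = 0.0456723
s_4 = 3.4692466 − 0.0456723·(3.4692466 − 3.3903989) / (0.0456723 − (-0.4951953)) = 3.4692466 − (0.0036012)/(0.5408676) = 3.4625885
F(3.4625885) = -0.0004806
s_5 = 3.4625885 − (-0.0004806)·(3.4625885 − 3.4692466) / (-0.0004806 − 0.0456723) = 3.4625885 − (0.0000032)/(-0.0461529) = 3.4626579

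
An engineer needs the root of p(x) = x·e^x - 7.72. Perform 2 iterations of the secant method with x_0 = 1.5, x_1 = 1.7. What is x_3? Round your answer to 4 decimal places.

1.5834

p(1.5) = -0.997466, p(1.7) = 1.585711
x_2 = 1.700000 − 1.585711·(1.700000 − 1.500000) / (1.585711 − (-0.997466)) = 1.700000 − (0.317142)/(2.583177) = 1.577228
p(1.577228) = -0.083826
x_3 = 1.577228 − (-0.083826)·(1.577228 − 1.700000) / (-0.083826 − 1.585711) = 1.577228 − (0.010292)/(-1.669537) = 1.583392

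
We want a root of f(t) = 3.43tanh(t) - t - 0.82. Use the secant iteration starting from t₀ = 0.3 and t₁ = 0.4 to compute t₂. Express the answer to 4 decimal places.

0.3592

f(0.3) = -0.120798, f(0.4) = 0.083225
t₂ = 0.400000 − 0.083225·(0.400000 − 0.300000) / (0.083225 − (-0.120798)) = 0.400000 − (0.008322)/(0.204023) = 0.359208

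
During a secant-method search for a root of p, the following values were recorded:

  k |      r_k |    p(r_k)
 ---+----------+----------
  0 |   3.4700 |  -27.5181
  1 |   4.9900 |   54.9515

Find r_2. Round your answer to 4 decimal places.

r_2 = 4.9900 − 54.9515·(4.9900 − 3.4700) / (54.9515 − (-27.5181))
   = 4.9900 − (83.526280)/(82.469600) = 3.977187

3.9772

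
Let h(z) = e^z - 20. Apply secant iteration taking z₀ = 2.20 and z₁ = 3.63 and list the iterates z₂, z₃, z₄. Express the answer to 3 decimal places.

2.747, 2.923, 3.005

h(2.20) = -10.97499, h(3.63) = 17.71282
z₂ = 3.63000 − 17.71282·(3.63000 − 2.20000) / (17.71282 − (-10.97499)) = 3.63000 − (25.32933)/(28.68780) = 2.74707
h(2.74707) = -4.40314
z₃ = 2.74707 − (-4.40314)·(2.74707 − 3.63000) / (-4.40314 − 17.71282) = 2.74707 − (3.88766)/(-22.11595) = 2.92286
h(2.92286) = -1.40570
z₄ = 2.92286 − (-1.40570)·(2.92286 − 2.74707) / (-1.40570 − (-4.40314)) = 2.92286 − (-0.24710)/(2.99744) = 3.00529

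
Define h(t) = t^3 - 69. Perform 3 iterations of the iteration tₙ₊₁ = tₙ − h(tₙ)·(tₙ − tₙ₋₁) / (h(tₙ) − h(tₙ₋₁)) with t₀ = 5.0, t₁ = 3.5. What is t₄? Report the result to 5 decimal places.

4.10093

h(5.0) = 56.0000000, h(3.5) = -26.1250000
t₂ = 3.5000000 − (-26.1250000)·(3.5000000 − 5.0000000) / (-26.1250000 − 56.0000000) = 3.5000000 − (39.1875000)/(-82.1250000) = 3.9771689
h(3.9771689) = -6.0896472
t₃ = 3.9771689 − (-6.0896472)·(3.9771689 − 3.5000000) / (-6.0896472 − (-26.1250000)) = 3.9771689 − (-2.9057906)/(20.0353528) = 4.1222021
h(4.1222021) = 1.0467265
t₄ = 4.1222021 − 1.0467265·(4.1222021 − 3.9771689) / (1.0467265 − (-6.0896472)) = 4.1222021 − (0.1518101)/(7.1363738) = 4.1009294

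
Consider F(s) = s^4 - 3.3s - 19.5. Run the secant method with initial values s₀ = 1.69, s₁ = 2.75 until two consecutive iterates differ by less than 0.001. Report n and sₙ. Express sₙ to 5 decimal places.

n = 6, sₙ = 2.28001

F(1.69) = -16.9196928, F(2.75) = 28.6164062
s₂ = 2.7500000 − 28.6164062·(1.0600000)/(45.5360990) = 2.0838606;  |Δ| = 0.6661394
F(2.0838606) = -7.5196515
s₃ = 2.0838606 − (-7.5196515)·(-0.6661394)/(-36.1360578) = 2.2224794;  |Δ| = 0.1386188
F(2.2224794) = -2.4363662
s₄ = 2.2224794 − (-2.4363662)·(0.1386188)/(5.0832854) = 2.2889179;  |Δ| = 0.0664386
F(2.2889179) = 0.3952134
s₅ = 2.2889179 − 0.3952134·(0.0664386)/(2.8315796) = 2.2796449;  |Δ| = 0.0092731
F(2.2796449) = -0.0162988
s₆ = 2.2796449 − (-0.0162988)·(-0.0092731)/(-0.4115122) = 2.2800121;  |Δ| = 0.0003673
|s₆ − s₅| = 0.0003673 < 0.001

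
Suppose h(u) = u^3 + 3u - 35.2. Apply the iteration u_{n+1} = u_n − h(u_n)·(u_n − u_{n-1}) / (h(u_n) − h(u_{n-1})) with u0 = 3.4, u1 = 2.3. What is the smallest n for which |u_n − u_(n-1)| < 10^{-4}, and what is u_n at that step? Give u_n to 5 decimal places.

h(3.4) = 14.3040000, h(2.3) = -16.1330000
u2 = 2.3000000 − (-16.1330000)·(-1.1000000)/(-30.4370000) = 2.8830502;  |Δ| = 0.5830502
h(2.8830502) = -2.5869973
u3 = 2.8830502 − (-2.5869973)·(0.5830502)/(13.5460027) = 2.9944004;  |Δ| = 0.1113501
h(2.9944004) = 0.6322934
u4 = 2.9944004 − 0.6322934·(0.1113501)/(3.2192907) = 2.9725304;  |Δ| = 0.0218700
h(2.9725304) = -0.0173188
u5 = 2.9725304 − (-0.0173188)·(-0.0218700)/(-0.6496122) = 2.9731134;  |Δ| = 0.0005831
h(2.9731134) = -0.0001110
u6 = 2.9731134 − (-0.0001110)·(0.0005831)/(0.0172079) = 2.9731172;  |Δ| = 0.0000038
|u6 − u5| = 0.0000038 < 10^{-4}

n = 6, u_n = 2.97312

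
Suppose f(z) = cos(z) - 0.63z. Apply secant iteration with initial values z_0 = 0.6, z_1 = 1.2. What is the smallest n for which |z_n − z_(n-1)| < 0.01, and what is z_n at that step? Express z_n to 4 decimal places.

n = 4, z_n = 0.9383

f(0.6) = 0.447336, f(1.2) = -0.393642
z_2 = 1.200000 − (-0.393642)·(0.600000)/(-0.840978) = 0.919154;  |Δ| = 0.280846
f(0.919154) = 0.027426
z_3 = 0.919154 − 0.027426·(-0.280846)/(0.421068) = 0.937447;  |Δ| = 0.018293
f(0.937447) = 0.001257
z_4 = 0.937447 − 0.001257·(0.018293)/(-0.026170) = 0.938325;  |Δ| = 0.000878
|z_4 − z_3| = 0.000878 < 0.01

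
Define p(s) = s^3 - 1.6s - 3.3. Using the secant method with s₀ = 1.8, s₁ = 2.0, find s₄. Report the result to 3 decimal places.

1.842

p(1.8) = -0.34800, p(2.0) = 1.50000
s₂ = 2.00000 − 1.50000·(2.00000 − 1.80000) / (1.50000 − (-0.34800)) = 2.00000 − (0.30000)/(1.84800) = 1.83766
p(1.83766) = -0.03447
s₃ = 1.83766 − (-0.03447)·(1.83766 − 2.00000) / (-0.03447 − 1.50000) = 1.83766 − (0.00560)/(-1.53447) = 1.84131
p(1.84131) = -0.00329
s₄ = 1.84131 − (-0.00329)·(1.84131 − 1.83766) / (-0.00329 − (-0.03447)) = 1.84131 − (-0.00001)/(0.03118) = 1.84169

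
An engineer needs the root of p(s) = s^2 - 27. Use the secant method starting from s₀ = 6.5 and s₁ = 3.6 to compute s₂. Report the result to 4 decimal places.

4.9901

p(6.5) = 15.250000, p(3.6) = -14.040000
s₂ = 3.600000 − (-14.040000)·(3.600000 − 6.500000) / (-14.040000 − 15.250000) = 3.600000 − (40.716000)/(-29.290000) = 4.990099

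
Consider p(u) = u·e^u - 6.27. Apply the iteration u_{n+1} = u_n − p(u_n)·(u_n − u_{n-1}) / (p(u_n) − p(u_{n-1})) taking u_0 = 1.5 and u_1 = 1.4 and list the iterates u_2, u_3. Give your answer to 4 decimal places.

1.4567, 1.4585

p(1.5) = 0.452534, p(1.4) = -0.592720
u_2 = 1.400000 − (-0.592720)·(1.400000 − 1.500000) / (-0.592720 − 0.452534) = 1.400000 − (0.059272)/(-1.045254) = 1.456706
p(1.456706) = -0.018112
u_3 = 1.456706 − (-0.018112)·(1.456706 − 1.400000) / (-0.018112 − (-0.592720)) = 1.456706 − (-0.001027)/(0.574608) = 1.458493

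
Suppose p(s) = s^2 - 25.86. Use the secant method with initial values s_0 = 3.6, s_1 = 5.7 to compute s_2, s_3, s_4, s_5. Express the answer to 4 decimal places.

p(3.6) = -12.900000, p(5.7) = 6.630000
s_2 = 5.700000 − 6.630000·(5.700000 − 3.600000) / (6.630000 − (-12.900000)) = 5.700000 − (13.923000)/(19.530000) = 4.987097
p(4.987097) = -0.988866
s_3 = 4.987097 − (-0.988866)·(4.987097 − 5.700000) / (-0.988866 − 6.630000) = 4.987097 − (0.704966)/(-7.618866) = 5.079626
p(5.079626) = -0.057403
s_4 = 5.079626 − (-0.057403)·(5.079626 − 4.987097) / (-0.057403 − (-0.988866)) = 5.079626 − (-0.005311)/(0.931463) = 5.085328
p(5.085328) = 0.000560
s_5 = 5.085328 − 0.000560·(5.085328 − 5.079626) / (0.000560 − (-0.057403)) = 5.085328 − (0.000003)/(0.057963) = 5.085273

4.9871, 5.0796, 5.0853, 5.0853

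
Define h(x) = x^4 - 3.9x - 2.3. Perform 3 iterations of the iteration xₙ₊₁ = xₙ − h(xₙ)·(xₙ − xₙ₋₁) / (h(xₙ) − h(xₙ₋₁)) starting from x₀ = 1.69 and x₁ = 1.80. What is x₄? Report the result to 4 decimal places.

h(1.69) = -0.733693, h(1.80) = 1.177600
x₂ = 1.800000 − 1.177600·(1.800000 − 1.690000) / (1.177600 − (-0.733693)) = 1.800000 − (0.129536)/(1.911293) = 1.732226
h(1.732226) = -0.052040
x₃ = 1.732226 − (-0.052040)·(1.732226 − 1.800000) / (-0.052040 − 1.177600) = 1.732226 − (0.003527)/(-1.229640) = 1.735094
h(1.735094) = -0.003444
x₄ = 1.735094 − (-0.003444)·(1.735094 − 1.732226) / (-0.003444 − (-0.052040)) = 1.735094 − (-0.000010)/(0.048596) = 1.735298

1.7353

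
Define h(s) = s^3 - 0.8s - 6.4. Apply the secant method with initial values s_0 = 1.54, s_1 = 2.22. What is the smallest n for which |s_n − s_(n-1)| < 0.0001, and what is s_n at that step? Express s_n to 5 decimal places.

n = 6, s_n = 2.00000

h(1.54) = -3.9797360, h(2.22) = 2.7650480
s_2 = 2.2200000 − 2.7650480·(0.6800000)/(6.7447840) = 1.9412316;  |Δ| = 0.2787684
h(1.9412316) = -0.6376867
s_3 = 1.9412316 − (-0.6376867)·(-0.2787684)/(-3.4027347) = 1.9934740;  |Δ| = 0.0522424
h(1.9934740) = -0.0728364
s_4 = 1.9934740 − (-0.0728364)·(0.0522424)/(0.5648503) = 2.0002105;  |Δ| = 0.0067366
h(2.0002105) = 0.0023580
s_5 = 2.0002105 − 0.0023580·(0.0067366)/(0.0751944) = 1.9999993;  |Δ| = 0.0002113
h(1.9999993) = -0.0000083
s_6 = 1.9999993 − (-0.0000083)·(-0.0002113)/(-0.0023663) = 2.0000000;  |Δ| = 0.0000007
|s_6 − s_5| = 0.0000007 < 0.0001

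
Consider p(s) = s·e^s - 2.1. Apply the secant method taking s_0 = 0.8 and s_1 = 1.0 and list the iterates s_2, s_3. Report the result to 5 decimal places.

p(0.8) = -0.3195673, p(1.0) = 0.6182818
s_2 = 1.0000000 − 0.6182818·(1.0000000 − 0.8000000) / (0.6182818 − (-0.3195673)) = 1.0000000 − (0.1236564)/(0.9378491) = 0.8681490
p(0.8681490) = -0.0316379
s_3 = 0.8681490 − (-0.0316379)·(0.8681490 − 1.0000000) / (-0.0316379 − 0.6182818) = 0.8681490 − (0.0041715)/(-0.6499198) = 0.8745674

0.86815, 0.87457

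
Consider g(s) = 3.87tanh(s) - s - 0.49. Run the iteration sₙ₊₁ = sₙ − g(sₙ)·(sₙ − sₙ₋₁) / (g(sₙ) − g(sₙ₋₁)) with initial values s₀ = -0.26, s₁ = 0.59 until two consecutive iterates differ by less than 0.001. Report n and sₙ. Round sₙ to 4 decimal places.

n = 5, sₙ = 0.1730

g(-0.26) = -1.214124, g(0.59) = 0.970696
s₂ = 0.590000 − 0.970696·(0.850000)/(2.184820) = 0.212353;  |Δ| = 0.377647
g(0.212353) = 0.107318
s₃ = 0.212353 − 0.107318·(-0.377647)/(-0.863378) = 0.165411;  |Δ| = 0.046942
g(0.165411) = -0.021046
s₄ = 0.165411 − (-0.021046)·(-0.046942)/(-0.128364) = 0.173107;  |Δ| = 0.007696
g(0.173107) = 0.000205
s₅ = 0.173107 − 0.000205·(0.007696)/(0.021251) = 0.173033;  |Δ| = 0.000074
|s₅ − s₄| = 0.000074 < 0.001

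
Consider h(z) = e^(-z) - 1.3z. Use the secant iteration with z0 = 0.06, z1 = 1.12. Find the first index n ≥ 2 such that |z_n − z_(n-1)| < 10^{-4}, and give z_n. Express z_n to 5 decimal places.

n = 5, z_n = 0.47728

h(0.06) = 0.8637645, h(1.12) = -1.1297202
z2 = 1.1200000 − (-1.1297202)·(1.0600000)/(-1.9934847) = 0.5192914;  |Δ| = 0.6007086
h(0.5192914) = -0.0801369
z3 = 0.5192914 − (-0.0801369)·(-0.6007086)/(1.0495834) = 0.4734266;  |Δ| = 0.0458648
h(0.4734266) = 0.0074097
z4 = 0.4734266 − 0.0074097·(-0.0458648)/(0.0875465) = 0.4773085;  |Δ| = 0.0038818
h(0.4773085) = -0.0000499
z5 = 0.4773085 − (-0.0000499)·(0.0038818)/(-0.0074596) = 0.4772825;  |Δ| = 0.0000260
|z5 − z4| = 0.0000260 < 10^{-4}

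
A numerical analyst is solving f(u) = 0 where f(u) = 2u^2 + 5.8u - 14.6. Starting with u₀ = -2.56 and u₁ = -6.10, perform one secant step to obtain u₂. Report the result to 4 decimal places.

-3.9785

f(-2.56) = -16.340800, f(-6.10) = 24.440000
u₂ = -6.100000 − 24.440000·(-6.100000 − (-2.560000)) / (24.440000 − (-16.340800)) = -6.100000 − (-86.517600)/(40.780800) = -3.978472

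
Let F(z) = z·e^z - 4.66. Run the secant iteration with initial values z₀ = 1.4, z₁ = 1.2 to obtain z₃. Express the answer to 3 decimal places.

1.287

F(1.4) = 1.01728, F(1.2) = -0.67586
z₂ = 1.20000 − (-0.67586)·(1.20000 − 1.40000) / (-0.67586 − 1.01728) = 1.20000 − (0.13517)/(-1.69314) = 1.27984
F(1.27984) = -0.05765
z₃ = 1.27984 − (-0.05765)·(1.27984 − 1.20000) / (-0.05765 − (-0.67586)) = 1.27984 − (-0.00460)/(0.61821) = 1.28728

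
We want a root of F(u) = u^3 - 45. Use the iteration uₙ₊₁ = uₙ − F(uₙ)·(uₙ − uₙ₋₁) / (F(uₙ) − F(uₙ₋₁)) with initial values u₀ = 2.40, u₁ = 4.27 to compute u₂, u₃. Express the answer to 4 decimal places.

F(2.40) = -31.176000, F(4.27) = 32.854483
u₂ = 4.270000 − 32.854483·(4.270000 − 2.400000) / (32.854483 − (-31.176000)) = 4.270000 − (61.437883)/(64.030483) = 3.310490
F(3.310490) = -8.719198
u₃ = 3.310490 − (-8.719198)·(3.310490 − 4.270000) / (-8.719198 − 32.854483) = 3.310490 − (8.366157)/(-41.573681) = 3.511727

3.3105, 3.5117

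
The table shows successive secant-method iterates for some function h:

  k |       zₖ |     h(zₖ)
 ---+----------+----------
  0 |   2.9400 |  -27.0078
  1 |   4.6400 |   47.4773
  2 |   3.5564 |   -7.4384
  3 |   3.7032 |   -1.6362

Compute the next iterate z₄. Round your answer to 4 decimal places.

z₄ = 3.7032 − (-1.6362)·(3.7032 − 3.5564) / (-1.6362 − (-7.4384))
   = 3.7032 − (-0.240194)/(5.802200) = 3.744597

3.7446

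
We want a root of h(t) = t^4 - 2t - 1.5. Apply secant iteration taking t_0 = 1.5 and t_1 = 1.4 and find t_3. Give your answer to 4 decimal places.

h(1.5) = 0.562500, h(1.4) = -0.458400
t_2 = 1.400000 − (-0.458400)·(1.400000 − 1.500000) / (-0.458400 − 0.562500) = 1.400000 − (0.045840)/(-1.020900) = 1.444902
h(1.444902) = -0.031143
t_3 = 1.444902 − (-0.031143)·(1.444902 − 1.400000) / (-0.031143 − (-0.458400)) = 1.444902 − (-0.001398)/(0.427257) = 1.448174

1.4482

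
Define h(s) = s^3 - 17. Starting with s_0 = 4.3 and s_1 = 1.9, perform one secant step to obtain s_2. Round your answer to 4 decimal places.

2.2350

h(4.3) = 62.507000, h(1.9) = -10.141000
s_2 = 1.900000 − (-10.141000)·(1.900000 − 4.300000) / (-10.141000 − 62.507000) = 1.900000 − (24.338400)/(-72.648000) = 2.235018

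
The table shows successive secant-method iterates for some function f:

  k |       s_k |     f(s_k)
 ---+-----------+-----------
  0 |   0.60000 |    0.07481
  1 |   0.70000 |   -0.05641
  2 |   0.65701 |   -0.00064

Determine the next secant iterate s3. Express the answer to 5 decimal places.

0.65652

s3 = 0.65701 − (-0.00064)·(0.65701 − 0.70000) / (-0.00064 − (-0.05641))
   = 0.65701 − (0.0000275)/(0.0557700) = 0.6565167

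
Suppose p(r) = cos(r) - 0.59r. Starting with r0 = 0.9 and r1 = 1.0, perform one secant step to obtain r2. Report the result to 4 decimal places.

0.9646

p(0.9) = 0.090610, p(1.0) = -0.049698
r2 = 1.000000 − (-0.049698)·(1.000000 − 0.900000) / (-0.049698 − 0.090610) = 1.000000 − (-0.004970)/(-0.140308) = 0.964579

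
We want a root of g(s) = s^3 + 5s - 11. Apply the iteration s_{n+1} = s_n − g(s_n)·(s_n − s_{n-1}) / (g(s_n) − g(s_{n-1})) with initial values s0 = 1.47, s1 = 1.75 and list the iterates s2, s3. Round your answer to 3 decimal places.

1.507, 1.510

g(1.47) = -0.47348, g(1.75) = 3.10938
s2 = 1.75000 − 3.10938·(1.75000 − 1.47000) / (3.10938 − (-0.47348)) = 1.75000 − (0.87063)/(3.58285) = 1.50700
g(1.50700) = -0.04250
s3 = 1.50700 − (-0.04250)·(1.50700 − 1.75000) / (-0.04250 − 3.10938) = 1.50700 − (0.01033)/(-3.15188) = 1.51028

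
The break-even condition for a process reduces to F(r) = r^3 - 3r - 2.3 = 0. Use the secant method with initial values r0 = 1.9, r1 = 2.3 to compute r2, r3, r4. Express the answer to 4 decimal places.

2.0111, 2.0293, 2.0327

F(1.9) = -1.141000, F(2.3) = 2.967000
r2 = 2.300000 − 2.967000·(2.300000 − 1.900000) / (2.967000 − (-1.141000)) = 2.300000 − (1.186800)/(4.108000) = 2.011100
F(2.011100) = -0.199357
r3 = 2.011100 − (-0.199357)·(2.011100 − 2.300000) / (-0.199357 − 2.967000) = 2.011100 − (0.057594)/(-3.166357) = 2.029290
F(2.029290) = -0.031220
r4 = 2.029290 − (-0.031220)·(2.029290 − 2.011100) / (-0.031220 − (-0.199357)) = 2.029290 − (-0.000568)/(0.168136) = 2.032667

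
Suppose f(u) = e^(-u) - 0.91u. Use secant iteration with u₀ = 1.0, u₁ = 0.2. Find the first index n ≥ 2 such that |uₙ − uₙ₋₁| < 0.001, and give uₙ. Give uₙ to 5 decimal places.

n = 5, uₙ = 0.60193

f(1.0) = -0.5421206, f(0.2) = 0.6367308
u₂ = 0.2000000 − 0.6367308·(-0.8000000)/(1.1788513) = 0.6321025;  |Δ| = 0.4321025
f(0.6321025) = -0.0437401
u₃ = 0.6321025 − (-0.0437401)·(0.4321025)/(-0.6804708) = 0.6043273;  |Δ| = 0.0277752
f(0.6043273) = -0.0034960
u₄ = 0.6043273 − (-0.0034960)·(-0.0277752)/(0.0402441) = 0.6019145;  |Δ| = 0.0024128
f(0.6019145) = 0.0000197
u₅ = 0.6019145 − 0.0000197·(-0.0024128)/(0.0035157) = 0.6019281;  |Δ| = 0.0000135
|u₅ − u₄| = 0.0000135 < 0.001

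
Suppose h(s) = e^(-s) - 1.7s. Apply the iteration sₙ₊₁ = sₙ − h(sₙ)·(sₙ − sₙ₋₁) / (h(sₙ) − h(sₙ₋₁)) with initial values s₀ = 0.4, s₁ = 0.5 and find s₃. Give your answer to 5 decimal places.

h(0.4) = -0.0096800, h(0.5) = -0.2434693
s₂ = 0.5000000 − (-0.2434693)·(0.5000000 − 0.4000000) / (-0.2434693 − (-0.0096800)) = 0.5000000 − (-0.0243469)/(-0.2337894) = 0.3958595
h(0.3958595) = 0.0001400
s₃ = 0.3958595 − 0.0001400·(0.3958595 − 0.5000000) / (0.0001400 − (-0.2434693)) = 0.3958595 − (-0.0000146)/(0.2436094) = 0.3959194

0.39592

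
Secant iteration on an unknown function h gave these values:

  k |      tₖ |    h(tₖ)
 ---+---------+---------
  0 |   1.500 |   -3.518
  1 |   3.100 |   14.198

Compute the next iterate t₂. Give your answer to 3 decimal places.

1.818

t₂ = 3.100 − 14.198·(3.100 − 1.500) / (14.198 − (-3.518))
   = 3.100 − (22.71680)/(17.71600) = 1.81772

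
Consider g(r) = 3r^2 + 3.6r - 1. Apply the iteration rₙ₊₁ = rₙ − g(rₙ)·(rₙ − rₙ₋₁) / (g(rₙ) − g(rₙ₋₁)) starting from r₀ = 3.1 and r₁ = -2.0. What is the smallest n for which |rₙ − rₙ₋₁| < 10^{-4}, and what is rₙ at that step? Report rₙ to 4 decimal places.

n = 8, rₙ = -1.4327

g(3.1) = 38.990000, g(-2.0) = 3.800000
r₂ = -2.000000 − 3.800000·(-5.100000)/(-35.190000) = -2.550725;  |Δ| = 0.550725
g(-2.550725) = 9.335980
r₃ = -2.550725 − 9.335980·(-0.550725)/(5.535980) = -1.621972;  |Δ| = 0.928752
g(-1.621972) = 1.053282
r₄ = -1.621972 − 1.053282·(0.928752)/(-8.282698) = -1.503866;  |Δ| = 0.118106
g(-1.503866) = 0.370922
r₅ = -1.503866 − 0.370922·(0.118106)/(-0.682361) = -1.439665;  |Δ| = 0.064201
g(-1.439665) = 0.035113
r₆ = -1.439665 − 0.035113·(0.064201)/(-0.335809) = -1.432952;  |Δ| = 0.006713
g(-1.432952) = 0.001428
r₇ = -1.432952 − 0.001428·(0.006713)/(-0.033685) = -1.432668;  |Δ| = 0.000285
g(-1.432668) = 0.000006
r₈ = -1.432668 − 0.000006·(0.000285)/(-0.001422) = -1.432666;  |Δ| = 0.000001
|r₈ − r₇| = 0.000001 < 10^{-4}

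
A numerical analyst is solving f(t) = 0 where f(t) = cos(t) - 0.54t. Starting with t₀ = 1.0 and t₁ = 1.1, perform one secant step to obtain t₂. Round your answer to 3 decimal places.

f(1.0) = 0.00030, f(1.1) = -0.14040
t₂ = 1.10000 − (-0.14040)·(1.10000 − 1.00000) / (-0.14040 − 0.00030) = 1.10000 − (-0.01404)/(-0.14071) = 1.00021

1.000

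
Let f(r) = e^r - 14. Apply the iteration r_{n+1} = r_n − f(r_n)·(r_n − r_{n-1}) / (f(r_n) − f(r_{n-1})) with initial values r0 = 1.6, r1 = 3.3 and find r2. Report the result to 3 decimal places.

f(1.6) = -9.04697, f(3.3) = 13.11264
r2 = 3.30000 − 13.11264·(3.30000 − 1.60000) / (13.11264 − (-9.04697)) = 3.30000 − (22.29149)/(22.15961) = 2.29405

2.294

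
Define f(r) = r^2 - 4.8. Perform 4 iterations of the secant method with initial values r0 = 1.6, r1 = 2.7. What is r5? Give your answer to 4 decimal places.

2.1909

f(1.6) = -2.240000, f(2.7) = 2.490000
r2 = 2.700000 − 2.490000·(2.700000 − 1.600000) / (2.490000 − (-2.240000)) = 2.700000 − (2.739000)/(4.730000) = 2.120930
f(2.120930) = -0.301655
r3 = 2.120930 − (-0.301655)·(2.120930 − 2.700000) / (-0.301655 − 2.490000) = 2.120930 − (0.174679)/(-2.791655) = 2.183502
f(2.183502) = -0.032318
r4 = 2.183502 − (-0.032318)·(2.183502 − 2.120930) / (-0.032318 − (-0.301655)) = 2.183502 − (-0.002022)/(0.269337) = 2.191010
f(2.191010) = 0.000526
r5 = 2.191010 − 0.000526·(2.191010 − 2.183502) / (0.000526 − (-0.032318)) = 2.191010 − (0.000004)/(0.032844) = 2.190890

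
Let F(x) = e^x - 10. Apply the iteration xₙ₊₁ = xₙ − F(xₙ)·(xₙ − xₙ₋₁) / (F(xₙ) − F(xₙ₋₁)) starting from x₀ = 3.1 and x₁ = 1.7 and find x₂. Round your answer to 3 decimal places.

F(3.1) = 12.19795, F(1.7) = -4.52605
x₂ = 1.70000 − (-4.52605)·(1.70000 − 3.10000) / (-4.52605 − 12.19795) = 1.70000 − (6.33647)/(-16.72400) = 2.07888

2.079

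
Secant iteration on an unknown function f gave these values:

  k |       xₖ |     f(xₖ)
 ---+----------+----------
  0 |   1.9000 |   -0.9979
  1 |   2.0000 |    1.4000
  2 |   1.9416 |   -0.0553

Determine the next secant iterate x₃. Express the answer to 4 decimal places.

x₃ = 1.9416 − (-0.0553)·(1.9416 − 2.0000) / (-0.0553 − 1.4000)
   = 1.9416 − (0.003230)/(-1.455300) = 1.943819

1.9438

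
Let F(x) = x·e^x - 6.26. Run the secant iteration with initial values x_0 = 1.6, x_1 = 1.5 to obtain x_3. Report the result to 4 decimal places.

1.4576

F(1.6) = 1.664852, F(1.5) = 0.462534
x_2 = 1.500000 − 0.462534·(1.500000 − 1.600000) / (0.462534 − 1.664852) = 1.500000 − (-0.046253)/(-1.202318) = 1.461530
F(1.461530) = 0.042924
x_3 = 1.461530 − 0.042924·(1.461530 − 1.500000) / (0.042924 − 0.462534) = 1.461530 − (-0.001651)/(-0.419610) = 1.457595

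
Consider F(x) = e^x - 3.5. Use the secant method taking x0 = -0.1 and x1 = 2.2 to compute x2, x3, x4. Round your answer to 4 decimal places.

0.6351, 0.9887, 1.3475

F(-0.1) = -2.595163, F(2.2) = 5.525013
x2 = 2.200000 − 5.525013·(2.200000 − (-0.100000)) / (5.525013 − (-2.595163)) = 2.200000 − (12.707531)/(8.120176) = 0.635067
F(0.635067) = -1.612851
x3 = 0.635067 − (-1.612851)·(0.635067 − 2.200000) / (-1.612851 − 5.525013) = 0.635067 − (2.524004)/(-7.137865) = 0.988675
F(0.988675) = -0.812330
x4 = 0.988675 − (-0.812330)·(0.988675 − 0.635067) / (-0.812330 − (-1.612851)) = 0.988675 − (-0.287246)/(0.800522) = 1.347498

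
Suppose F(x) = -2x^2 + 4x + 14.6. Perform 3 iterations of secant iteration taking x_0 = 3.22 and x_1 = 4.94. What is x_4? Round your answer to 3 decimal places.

3.881

F(3.22) = 6.74320, F(4.94) = -14.44720
x_2 = 4.94000 − (-14.44720)·(4.94000 − 3.22000) / (-14.44720 − 6.74320) = 4.94000 − (-24.84918)/(-21.19040) = 3.76734
F(3.76734) = 1.28368
x_3 = 3.76734 − 1.28368·(3.76734 − 4.94000) / (1.28368 − (-14.44720)) = 3.76734 − (-1.50533)/(15.73088) = 3.86303
F(3.86303) = 0.20612
x_4 = 3.86303 − 0.20612·(3.86303 − 3.76734) / (0.20612 − 1.28368) = 3.86303 − (0.01972)/(-1.07757) = 3.88133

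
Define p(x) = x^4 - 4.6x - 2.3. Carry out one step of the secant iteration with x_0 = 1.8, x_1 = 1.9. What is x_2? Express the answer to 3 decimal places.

p(1.8) = -0.08240, p(1.9) = 1.99210
x_2 = 1.90000 − 1.99210·(1.90000 − 1.80000) / (1.99210 − (-0.08240)) = 1.90000 − (0.19921)/(2.07450) = 1.80397

1.804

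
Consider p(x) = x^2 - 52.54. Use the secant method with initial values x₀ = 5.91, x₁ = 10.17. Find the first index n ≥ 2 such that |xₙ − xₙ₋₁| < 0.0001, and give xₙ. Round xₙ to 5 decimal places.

n = 6, xₙ = 7.24845

p(5.91) = -17.6119000, p(10.17) = 50.8889000
x₂ = 10.1700000 − 50.8889000·(4.2600000)/(68.5008000) = 7.0052674;  |Δ| = 3.1647326
p(7.0052674) = -3.4662285
x₃ = 7.0052674 − (-3.4662285)·(-3.1647326)/(-54.3551285) = 7.2070825;  |Δ| = 0.2018151
p(7.2070825) = -0.5979615
x₄ = 7.2070825 − (-0.5979615)·(0.2018151)/(2.8682670) = 7.2491559;  |Δ| = 0.0420734
p(7.2491559) = 0.0102612
x₅ = 7.2491559 − 0.0102612·(0.0420734)/(0.6082227) = 7.2484461;  |Δ| = 0.0007098
p(7.2484461) = -0.0000294
x₆ = 7.2484461 − (-0.0000294)·(-0.0007098)/(-0.0102906) = 7.2484481;  |Δ| = 0.0000020
|x₆ − x₅| = 0.0000020 < 0.0001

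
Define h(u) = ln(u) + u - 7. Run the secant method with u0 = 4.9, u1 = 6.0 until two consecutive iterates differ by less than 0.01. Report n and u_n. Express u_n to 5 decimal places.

n = 3, u_n = 5.32714

h(4.9) = -0.5107648, h(6.0) = 0.7917595
u2 = 6.0000000 − 0.7917595·(1.1000000)/(1.3025243) = 5.3313480;  |Δ| = 0.6686520
h(5.3313480) = 0.0049521
u3 = 5.3313480 − 0.0049521·(-0.6686520)/(-0.7868073) = 5.3271395;  |Δ| = 0.0042085
|u3 − u2| = 0.0042085 < 0.01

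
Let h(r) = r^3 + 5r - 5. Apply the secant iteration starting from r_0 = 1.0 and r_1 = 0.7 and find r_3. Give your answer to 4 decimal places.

h(1.0) = 1.000000, h(0.7) = -1.157000
r_2 = 0.700000 − (-1.157000)·(0.700000 − 1.000000) / (-1.157000 − 1.000000) = 0.700000 − (0.347100)/(-2.157000) = 0.860918
h(0.860918) = -0.057315
r_3 = 0.860918 − (-0.057315)·(0.860918 − 0.700000) / (-0.057315 − (-1.157000)) = 0.860918 − (-0.009223)/(1.099685) = 0.869305

0.8693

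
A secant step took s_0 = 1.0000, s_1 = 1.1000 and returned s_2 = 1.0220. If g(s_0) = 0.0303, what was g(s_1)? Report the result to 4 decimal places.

The secant line through (1.0000, 0.0303) and (1.1000, g(s_1)) crosses zero at s_2 = 1.0220.
So (1.0000, 0.0303), (1.1000, g(s_1)), (1.0220, 0) are collinear:
g(s_1) = 0.0303 · (1.1000 − 1.0220) / (1.0000 − 1.0220) = 0.0303 · (0.078000)/(-0.022000) = -0.107427

-0.1074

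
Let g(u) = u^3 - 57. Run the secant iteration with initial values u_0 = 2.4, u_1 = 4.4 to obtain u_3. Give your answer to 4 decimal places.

g(2.4) = -43.176000, g(4.4) = 28.184000
u_2 = 4.400000 − 28.184000·(4.400000 − 2.400000) / (28.184000 − (-43.176000)) = 4.400000 − (56.368000)/(71.360000) = 3.610090
g(3.610090) = -9.950613
u_3 = 3.610090 − (-9.950613)·(3.610090 − 4.400000) / (-9.950613 − 28.184000) = 3.610090 − (7.860091)/(-38.134613) = 3.816204

3.8162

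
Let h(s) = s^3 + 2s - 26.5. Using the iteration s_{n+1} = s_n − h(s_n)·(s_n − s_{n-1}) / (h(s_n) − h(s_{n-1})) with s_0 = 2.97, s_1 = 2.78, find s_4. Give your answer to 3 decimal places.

2.758

h(2.97) = 5.63807, h(2.78) = 0.54495
s_2 = 2.78000 − 0.54495·(2.78000 − 2.97000) / (0.54495 − 5.63807) = 2.78000 − (-0.10354)/(-5.09312) = 2.75967
h(2.75967) = 0.03639
s_3 = 2.75967 − 0.03639·(2.75967 − 2.78000) / (0.03639 − 0.54495) = 2.75967 − (-0.00074)/(-0.50857) = 2.75822
h(2.75822) = 0.00026
s_4 = 2.75822 − 0.00026·(2.75822 − 2.75967) / (0.00026 − 0.03639) = 2.75822 − (0.00000)/(-0.03612) = 2.75821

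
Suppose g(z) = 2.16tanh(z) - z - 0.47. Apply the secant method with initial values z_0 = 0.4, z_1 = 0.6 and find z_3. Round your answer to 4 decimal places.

g(0.4) = -0.049310, g(0.6) = 0.090027
z_2 = 0.600000 − 0.090027·(0.600000 − 0.400000) / (0.090027 − (-0.049310)) = 0.600000 − (0.018005)/(0.139337) = 0.470778
g(0.470778) = 0.007090
z_3 = 0.470778 − 0.007090·(0.470778 − 0.600000) / (0.007090 − 0.090027) = 0.470778 − (-0.000916)/(-0.082937) = 0.459731

0.4597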